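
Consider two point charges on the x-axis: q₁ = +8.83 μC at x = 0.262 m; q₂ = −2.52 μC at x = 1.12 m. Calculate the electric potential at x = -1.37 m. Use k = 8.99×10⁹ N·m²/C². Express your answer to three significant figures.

Electric potential is a scalar, so the contributions from each charge add algebraically: V = Σ kqᵢ/rᵢ.
Distances from the field point to each charge: r₁ = 1.63 m, r₂ = 2.49 m.
V = k[(8.83×10⁻⁶)/(1.63) + (-2.52×10⁻⁶)/(2.49)] = 3.95×10⁴ V.

3.95×10⁴ V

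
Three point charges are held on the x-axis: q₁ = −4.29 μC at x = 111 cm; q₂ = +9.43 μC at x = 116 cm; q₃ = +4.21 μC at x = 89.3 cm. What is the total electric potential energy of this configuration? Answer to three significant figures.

The work to assemble the configuration equals its total potential energy, U = Σ kqᵢqⱼ/rᵢⱼ over all pairs.
Pair separations: r₁₂ = 0.0500 m, r₁₃ = 0.217 m, r₂₃ = 0.267 m.
U = (-7.27) + (-0.748) + (1.34) = -6.69 J.

-6.69 J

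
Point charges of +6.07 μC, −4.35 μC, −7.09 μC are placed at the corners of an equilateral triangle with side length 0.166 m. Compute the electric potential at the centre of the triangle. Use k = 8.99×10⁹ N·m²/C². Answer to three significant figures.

-5.04×10⁵ V

The total potential is the scalar sum of each charge's contribution, V = Σ kqᵢ/rᵢ.
The distance from each vertex to the centroid is a/√3 = 0.0958 m.
V = k[(6.07×10⁻⁶)/(0.0958) + (-4.35×10⁻⁶)/(0.0958) + (-7.09×10⁻⁶)/(0.0958)] = -5.04×10⁵ V.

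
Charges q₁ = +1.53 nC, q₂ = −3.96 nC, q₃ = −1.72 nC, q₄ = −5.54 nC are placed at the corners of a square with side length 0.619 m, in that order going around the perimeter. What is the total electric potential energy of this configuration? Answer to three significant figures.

2.24×10⁻⁷ J

The work to assemble the configuration equals its total potential energy, U = Σ kqᵢqⱼ/rᵢⱼ over all pairs.
The four side pairs have separation 0.619 m and the two diagonal pairs 0.875 m.
Summing all 6 pair terms gives U = 2.24×10⁻⁷ J.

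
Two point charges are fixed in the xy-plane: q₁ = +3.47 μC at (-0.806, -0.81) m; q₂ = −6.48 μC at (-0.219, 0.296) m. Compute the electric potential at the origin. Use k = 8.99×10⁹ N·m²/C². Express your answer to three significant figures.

-1.31×10⁵ V

The total potential is the scalar sum of each charge's contribution, V = Σ kqᵢ/rᵢ.
Distances from the field point to each charge: r₁ = 1.14 m, r₂ = 0.368 m.
V = k[(3.47×10⁻⁶)/(1.14) + (-6.48×10⁻⁶)/(0.368)] = -1.31×10⁵ V.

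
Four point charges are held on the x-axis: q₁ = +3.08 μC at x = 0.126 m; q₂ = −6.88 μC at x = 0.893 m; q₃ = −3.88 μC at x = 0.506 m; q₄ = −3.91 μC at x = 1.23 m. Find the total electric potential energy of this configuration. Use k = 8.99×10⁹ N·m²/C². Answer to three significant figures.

The work to assemble the configuration equals its total potential energy, U = Σ kqᵢqⱼ/rᵢⱼ over all pairs.
Pair separations: r₁₂ = 0.767 m, r₁₃ = 0.380 m, r₁₄ = 1.10 m, r₂₃ = 0.387 m, r₂₄ = 0.337 m, r₃₄ = 0.724 m.
Summing all 6 pair terms gives U = 0.897 J.

0.897 J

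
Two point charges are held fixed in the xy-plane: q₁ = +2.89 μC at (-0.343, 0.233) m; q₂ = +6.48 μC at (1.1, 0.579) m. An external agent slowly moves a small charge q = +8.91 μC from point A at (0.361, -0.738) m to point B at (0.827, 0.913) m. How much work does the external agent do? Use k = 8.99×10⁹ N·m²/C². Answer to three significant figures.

0.838 J

For quasistatic motion the external work equals the change in potential energy: W_ext = qΔV = q(V_B − V_A).
At A: distances to the source charges are 1.20 m, 1.51 m; V_A = Σ kqᵢ/rᵢ = 6.02×10⁴ V.
At B: distances to the source charges are 1.35 m, 0.431 m; V_B = Σ kqᵢ/rᵢ = 1.54×10⁵ V.
ΔV = V_B − V_A = 9.40×10⁴ V.
W_ext = qΔV = (8.91×10⁻⁶ C)(9.40×10⁴ V) = 0.838 J.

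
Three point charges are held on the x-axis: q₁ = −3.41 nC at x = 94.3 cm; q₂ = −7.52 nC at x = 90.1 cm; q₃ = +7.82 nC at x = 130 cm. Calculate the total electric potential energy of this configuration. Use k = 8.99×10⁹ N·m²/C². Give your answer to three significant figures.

The work to assemble the configuration equals its total potential energy, U = Σ kqᵢqⱼ/rᵢⱼ over all pairs.
Pair separations: r₁₂ = 0.0420 m, r₁₃ = 0.357 m, r₂₃ = 0.399 m.
U = (5.49×10⁻⁶) + (-6.72×10⁻⁷) + (-1.32×10⁻⁶) = 3.49×10⁻⁶ J.

3.49×10⁻⁶ J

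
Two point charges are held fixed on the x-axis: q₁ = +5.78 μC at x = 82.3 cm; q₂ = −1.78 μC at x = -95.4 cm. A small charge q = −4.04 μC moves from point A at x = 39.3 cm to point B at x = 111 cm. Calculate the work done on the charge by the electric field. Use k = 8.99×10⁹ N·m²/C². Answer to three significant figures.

The work done by the electric force is W_field = −ΔU = −q(V_B − V_A) = q(V_A − V_B).
At A: distances to the source charges are 0.430 m, 1.35 m; V_A = Σ kqᵢ/rᵢ = 1.09×10⁵ V.
At B: distances to the source charges are 0.287 m, 2.06 m; V_B = Σ kqᵢ/rᵢ = 1.73×10⁵ V.
ΔV = V_B − V_A = 6.43×10⁴ V.
W_field = −qΔV = −(-4.04×10⁻⁶ C)(6.43×10⁴ V) = 0.260 J.

0.260 J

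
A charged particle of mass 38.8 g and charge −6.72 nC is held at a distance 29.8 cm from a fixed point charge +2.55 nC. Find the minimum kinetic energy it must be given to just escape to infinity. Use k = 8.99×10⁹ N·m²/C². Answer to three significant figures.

5.17×10⁻⁷ J

To just escape, total mechanical energy must reach zero at infinity: ½mv²_min + U = 0, so ½mv²_min = −U = |kQq|/r.
|U| = |kQq|/r = (8.99×10⁹ N·m²/C²)(2.55×10⁻⁹)(6.72×10⁻⁹)/(0.298) = 5.17×10⁻⁷ J.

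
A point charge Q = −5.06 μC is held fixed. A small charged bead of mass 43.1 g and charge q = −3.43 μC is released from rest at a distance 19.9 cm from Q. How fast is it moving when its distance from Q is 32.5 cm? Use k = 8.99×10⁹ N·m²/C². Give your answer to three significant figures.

3.76 m/s

Only the electrostatic force acts, so mechanical energy is conserved: ½mv² = U₁ − U₂ = kQq(1/r₁ − 1/r₂).
U₁ − U₂ = (8.99×10⁹ N·m²/C²)(-5.06×10⁻⁶ C)(-3.43×10⁻⁶ C)(1/0.199 − 1/0.325) = 0.304 J.
v = √(2·0.304/0.0431) = 3.76 m/s.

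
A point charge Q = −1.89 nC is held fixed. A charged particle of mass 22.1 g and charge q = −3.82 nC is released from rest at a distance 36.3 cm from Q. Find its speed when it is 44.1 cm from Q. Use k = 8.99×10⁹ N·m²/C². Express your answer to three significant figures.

Only the electrostatic force acts, so mechanical energy is conserved: ½mv² = U₁ − U₂ = kQq(1/r₁ − 1/r₂).
U₁ − U₂ = (8.99×10⁹ N·m²/C²)(-1.89×10⁻⁹ C)(-3.82×10⁻⁹ C)(1/0.363 − 1/0.441) = 3.16×10⁻⁸ J.
v = √(2·3.16×10⁻⁸/0.0221) = 1.69×10⁻³ m/s.

1.69×10⁻³ m/s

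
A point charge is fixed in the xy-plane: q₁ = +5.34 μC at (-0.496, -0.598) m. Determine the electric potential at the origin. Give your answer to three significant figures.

6.18×10⁴ V

The total potential is the scalar sum of each charge's contribution, V = Σ kqᵢ/rᵢ.
Distances from the field point to each charge: r₁ = 0.777 m.
V = k[(5.34×10⁻⁶)/(0.777)] = 6.18×10⁴ V.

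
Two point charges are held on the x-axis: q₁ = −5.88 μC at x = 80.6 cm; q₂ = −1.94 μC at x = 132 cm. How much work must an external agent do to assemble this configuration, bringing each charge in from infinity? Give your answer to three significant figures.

0.200 J

The work to assemble the configuration equals its total potential energy, U = Σ kqᵢqⱼ/rᵢⱼ over all pairs.
Pair separations: r₁₂ = 0.514 m.
U = (0.200) = 0.200 J.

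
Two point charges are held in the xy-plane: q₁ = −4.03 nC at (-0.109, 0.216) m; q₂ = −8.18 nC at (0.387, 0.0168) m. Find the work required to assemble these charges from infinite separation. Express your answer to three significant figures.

The work to assemble the configuration equals its total potential energy, U = Σ kqᵢqⱼ/rᵢⱼ over all pairs.
Pair separations: r₁₂ = 0.535 m.
U = (5.54×10⁻⁷) = 5.54×10⁻⁷ J.

5.54×10⁻⁷ J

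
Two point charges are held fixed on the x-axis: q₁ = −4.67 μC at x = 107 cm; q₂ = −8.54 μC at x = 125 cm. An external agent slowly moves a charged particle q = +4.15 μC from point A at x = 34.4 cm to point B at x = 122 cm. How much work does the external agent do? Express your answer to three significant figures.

-11.2 J

For quasistatic motion the external work equals the change in potential energy: W_ext = qΔV = q(V_B − V_A).
At A: distances to the source charges are 0.726 m, 0.906 m; V_A = Σ kqᵢ/rᵢ = -1.43×10⁵ V.
At B: distances to the source charges are 0.150 m, 0.0300 m; V_B = Σ kqᵢ/rᵢ = -2.84×10⁶ V.
ΔV = V_B − V_A = -2.70×10⁶ V.
W_ext = qΔV = (4.15×10⁻⁶ C)(-2.70×10⁶ V) = -11.2 J.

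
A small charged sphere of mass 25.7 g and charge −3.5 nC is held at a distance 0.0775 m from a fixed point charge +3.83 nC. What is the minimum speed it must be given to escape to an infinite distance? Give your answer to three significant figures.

0.0110 m/s

To just escape, total mechanical energy must reach zero at infinity: ½mv²_min + U = 0, so ½mv²_min = −U = |kQq|/r.
|U| = |kQq|/r = (8.99×10⁹ N·m²/C²)(3.83×10⁻⁹)(3.50×10⁻⁹)/(0.0775) = 1.55×10⁻⁶ J.
v_min = √(2|U|/m) = √(2·1.55×10⁻⁶/0.0257) = 0.0110 m/s.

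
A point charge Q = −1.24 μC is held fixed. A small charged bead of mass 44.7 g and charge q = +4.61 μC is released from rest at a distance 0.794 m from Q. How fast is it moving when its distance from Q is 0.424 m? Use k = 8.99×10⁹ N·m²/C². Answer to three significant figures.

1.59 m/s

Only the electrostatic force acts, so mechanical energy is conserved: ½mv² = U₁ − U₂ = kQq(1/r₁ − 1/r₂).
U₁ − U₂ = (8.99×10⁹ N·m²/C²)(-1.24×10⁻⁶ C)(4.61×10⁻⁶ C)(1/0.794 − 1/0.424) = 0.0565 J.
v = √(2·0.0565/0.0447) = 1.59 m/s.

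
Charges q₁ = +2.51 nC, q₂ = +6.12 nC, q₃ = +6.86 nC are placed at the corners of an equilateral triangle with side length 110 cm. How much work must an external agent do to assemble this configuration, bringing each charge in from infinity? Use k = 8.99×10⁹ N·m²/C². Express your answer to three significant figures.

The work to assemble the configuration equals its total potential energy, U = Σ kqᵢqⱼ/rᵢⱼ over all pairs.
All three pair separations equal the side length, 1.10 m.
U = (1.26×10⁻⁷) + (1.41×10⁻⁷) + (3.43×10⁻⁷) = 6.09×10⁻⁷ J.

6.09×10⁻⁷ J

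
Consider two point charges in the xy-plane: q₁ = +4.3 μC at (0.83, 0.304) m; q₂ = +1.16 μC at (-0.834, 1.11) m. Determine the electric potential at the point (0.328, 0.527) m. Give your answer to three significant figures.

7.84×10⁴ V

The total potential is the scalar sum of each charge's contribution, V = Σ kqᵢ/rᵢ.
Distances from the field point to each charge: r₁ = 0.549 m, r₂ = 1.30 m.
V = k[(4.30×10⁻⁶)/(0.549) + (1.16×10⁻⁶)/(1.30)] = 7.84×10⁴ V.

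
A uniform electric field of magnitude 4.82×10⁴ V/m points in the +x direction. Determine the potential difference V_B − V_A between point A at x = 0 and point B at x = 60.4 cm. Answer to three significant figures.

-2.91×10⁴ V

In a uniform field, potential decreases in the direction of E: V_B − V_A = −E·Δx.
V_B − V_A = −(4.82×10⁴ V/m)(0.604 m) = -2.91×10⁴ V.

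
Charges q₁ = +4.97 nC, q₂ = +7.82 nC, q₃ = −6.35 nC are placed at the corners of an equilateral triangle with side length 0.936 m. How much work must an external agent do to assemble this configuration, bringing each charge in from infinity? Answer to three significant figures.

The work to assemble the configuration equals its total potential energy, U = Σ kqᵢqⱼ/rᵢⱼ over all pairs.
All three pair separations equal the side length, 0.936 m.
U = (3.73×10⁻⁷) + (-3.03×10⁻⁷) + (-4.77×10⁻⁷) = -4.07×10⁻⁷ J.

-4.07×10⁻⁷ J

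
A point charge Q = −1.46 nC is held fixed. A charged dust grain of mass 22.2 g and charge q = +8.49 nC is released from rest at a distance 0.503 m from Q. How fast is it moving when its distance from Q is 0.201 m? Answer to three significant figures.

Only the electrostatic force acts, so mechanical energy is conserved: ½mv² = U₁ − U₂ = kQq(1/r₁ − 1/r₂).
U₁ − U₂ = (8.99×10⁹ N·m²/C²)(-1.46×10⁻⁹ C)(8.49×10⁻⁹ C)(1/0.503 − 1/0.201) = 3.33×10⁻⁷ J.
v = √(2·3.33×10⁻⁷/0.0222) = 5.48×10⁻³ m/s.

5.48×10⁻³ m/s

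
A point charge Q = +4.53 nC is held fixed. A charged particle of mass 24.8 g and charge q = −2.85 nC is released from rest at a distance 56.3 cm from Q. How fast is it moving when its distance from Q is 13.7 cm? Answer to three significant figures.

Only the electrostatic force acts, so mechanical energy is conserved: ½mv² = U₁ − U₂ = kQq(1/r₁ − 1/r₂).
U₁ − U₂ = (8.99×10⁹ N·m²/C²)(4.53×10⁻⁹ C)(-2.85×10⁻⁹ C)(1/0.563 − 1/0.137) = 6.41×10⁻⁷ J.
v = √(2·6.41×10⁻⁷/0.0248) = 7.19×10⁻³ m/s.

7.19×10⁻³ m/s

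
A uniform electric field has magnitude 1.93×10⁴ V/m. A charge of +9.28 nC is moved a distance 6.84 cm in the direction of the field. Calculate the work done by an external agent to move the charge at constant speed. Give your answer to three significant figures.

-1.23×10⁻⁵ J

The potential change for a displacement 6.84 cm in the direction of the field is ΔV = −Ed = -1320 V.
W_ext = qΔV = -1.23×10⁻⁵ J.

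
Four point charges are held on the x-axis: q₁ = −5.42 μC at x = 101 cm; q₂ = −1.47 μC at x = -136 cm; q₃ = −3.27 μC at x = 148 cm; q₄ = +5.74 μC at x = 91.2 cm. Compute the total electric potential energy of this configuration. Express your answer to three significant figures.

The work to assemble the configuration equals its total potential energy, U = Σ kqᵢqⱼ/rᵢⱼ over all pairs.
Pair separations: r₁₂ = 2.37 m, r₁₃ = 0.470 m, r₁₄ = 0.0980 m, r₂₃ = 2.84 m, r₂₄ = 2.27 m, r₃₄ = 0.568 m.
Summing all 6 pair terms gives U = -2.80 J.

-2.80 J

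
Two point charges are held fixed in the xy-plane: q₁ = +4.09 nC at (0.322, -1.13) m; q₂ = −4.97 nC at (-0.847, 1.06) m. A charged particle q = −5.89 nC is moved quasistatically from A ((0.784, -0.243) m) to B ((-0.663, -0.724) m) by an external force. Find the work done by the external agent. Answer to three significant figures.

3.39×10⁻⁸ J

For quasistatic motion the external work equals the change in potential energy: W_ext = qΔV = q(V_B − V_A).
At A: distances to the source charges are 1.00 m, 2.09 m; V_A = Σ kqᵢ/rᵢ = 15.4 V.
At B: distances to the source charges are 1.07 m, 1.79 m; V_B = Σ kqᵢ/rᵢ = 9.60 V.
ΔV = V_B − V_A = -5.76 V.
W_ext = qΔV = (-5.89×10⁻⁹ C)(-5.76 V) = 3.39×10⁻⁸ J.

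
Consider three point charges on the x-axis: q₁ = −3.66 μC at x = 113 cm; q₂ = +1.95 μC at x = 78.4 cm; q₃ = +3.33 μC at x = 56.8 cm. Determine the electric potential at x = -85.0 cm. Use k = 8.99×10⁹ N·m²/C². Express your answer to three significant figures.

1.52×10⁴ V

The total potential is the scalar sum of each charge's contribution, V = Σ kqᵢ/rᵢ.
Distances from the field point to each charge: r₁ = 1.98 m, r₂ = 1.63 m, r₃ = 1.42 m.
V = k[(-3.66×10⁻⁶)/(1.98) + (1.95×10⁻⁶)/(1.63) + (3.33×10⁻⁶)/(1.42)] = 1.52×10⁴ V.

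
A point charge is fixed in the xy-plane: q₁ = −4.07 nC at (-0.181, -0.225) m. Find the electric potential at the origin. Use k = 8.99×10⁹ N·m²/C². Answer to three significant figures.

The total potential is the scalar sum of each charge's contribution, V = Σ kqᵢ/rᵢ.
Distances from the field point to each charge: r₁ = 0.289 m.
V = k[(-4.07×10⁻⁹)/(0.289)] = -127 V.

-127 V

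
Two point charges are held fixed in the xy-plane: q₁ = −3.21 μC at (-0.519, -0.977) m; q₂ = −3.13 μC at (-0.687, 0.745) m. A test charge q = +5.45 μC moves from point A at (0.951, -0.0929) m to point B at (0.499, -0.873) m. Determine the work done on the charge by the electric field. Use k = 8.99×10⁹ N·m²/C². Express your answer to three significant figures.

0.0551 J

The work done by the electric force is W_field = −ΔU = −q(V_B − V_A) = q(V_A − V_B).
At A: distances to the source charges are 1.72 m, 1.84 m; V_A = Σ kqᵢ/rᵢ = -3.21×10⁴ V.
At B: distances to the source charges are 1.02 m, 2.01 m; V_B = Σ kqᵢ/rᵢ = -4.22×10⁴ V.
ΔV = V_B − V_A = -1.01×10⁴ V.
W_field = −qΔV = −(5.45×10⁻⁶ C)(-1.01×10⁴ V) = 0.0551 J.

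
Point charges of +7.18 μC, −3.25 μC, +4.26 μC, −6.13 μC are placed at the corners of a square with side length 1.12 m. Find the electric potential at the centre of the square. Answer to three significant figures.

The total potential is the scalar sum of each charge's contribution, V = Σ kqᵢ/rᵢ.
The distance from each corner to the centre is a√2/2 = 0.792 m.
V = k[(7.18×10⁻⁶)/(0.792) + (-3.25×10⁻⁶)/(0.792) + (4.26×10⁻⁶)/(0.792) + (-6.13×10⁻⁶)/(0.792)] = 2.34×10⁴ V.

2.34×10⁴ V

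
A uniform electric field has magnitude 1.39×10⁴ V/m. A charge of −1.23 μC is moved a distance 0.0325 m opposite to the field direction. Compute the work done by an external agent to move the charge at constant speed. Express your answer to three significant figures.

The potential change for a displacement 0.0325 m opposite to the field direction is ΔV = +Ed = 452 V.
W_ext = qΔV = -5.56×10⁻⁴ J.

-5.56×10⁻⁴ J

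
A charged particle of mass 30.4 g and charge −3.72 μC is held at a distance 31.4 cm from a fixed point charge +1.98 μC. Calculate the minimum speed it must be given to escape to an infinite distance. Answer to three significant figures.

3.72 m/s

To just escape, total mechanical energy must reach zero at infinity: ½mv²_min + U = 0, so ½mv²_min = −U = |kQq|/r.
|U| = |kQq|/r = (8.99×10⁹ N·m²/C²)(1.98×10⁻⁶)(3.72×10⁻⁶)/(0.314) = 0.211 J.
v_min = √(2|U|/m) = √(2·0.211/0.0304) = 3.72 m/s.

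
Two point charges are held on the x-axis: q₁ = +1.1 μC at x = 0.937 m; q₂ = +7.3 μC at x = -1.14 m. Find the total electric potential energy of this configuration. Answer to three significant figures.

0.0348 J

The work to assemble the configuration equals its total potential energy, U = Σ kqᵢqⱼ/rᵢⱼ over all pairs.
Pair separations: r₁₂ = 2.08 m.
U = (0.0348) = 0.0348 J.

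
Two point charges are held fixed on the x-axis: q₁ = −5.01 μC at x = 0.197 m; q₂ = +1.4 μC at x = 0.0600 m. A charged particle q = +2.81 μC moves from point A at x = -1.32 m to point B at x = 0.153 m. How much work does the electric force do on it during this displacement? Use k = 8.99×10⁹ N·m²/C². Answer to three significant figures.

The work done by the electric force is W_field = −ΔU = −q(V_B − V_A) = q(V_A − V_B).
At A: distances to the source charges are 1.52 m, 1.38 m; V_A = Σ kqᵢ/rᵢ = -2.06×10⁴ V.
At B: distances to the source charges are 0.0440 m, 0.0930 m; V_B = Σ kqᵢ/rᵢ = -8.88×10⁵ V.
ΔV = V_B − V_A = -8.68×10⁵ V.
W_field = −qΔV = −(2.81×10⁻⁶ C)(-8.68×10⁵ V) = 2.44 J.

2.44 J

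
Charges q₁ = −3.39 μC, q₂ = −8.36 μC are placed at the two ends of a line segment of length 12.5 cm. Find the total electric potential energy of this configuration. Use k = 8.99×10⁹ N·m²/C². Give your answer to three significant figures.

The assembly work is the sum of pairwise potential energies, U = Σ_{i<j} kqᵢqⱼ/rᵢⱼ.
The separation is r = 0.125 m.
U = (2.04) = 2.04 J.

2.04 J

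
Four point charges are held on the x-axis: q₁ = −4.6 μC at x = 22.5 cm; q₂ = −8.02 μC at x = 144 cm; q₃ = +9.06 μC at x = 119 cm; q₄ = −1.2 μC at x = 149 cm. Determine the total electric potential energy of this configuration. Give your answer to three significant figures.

-1.28 J

The work to assemble the configuration equals its total potential energy, U = Σ kqᵢqⱼ/rᵢⱼ over all pairs.
Pair separations: r₁₂ = 1.21 m, r₁₃ = 0.965 m, r₁₄ = 1.26 m, r₂₃ = 0.250 m, r₂₄ = 0.0500 m, r₃₄ = 0.300 m.
Summing all 6 pair terms gives U = -1.28 J.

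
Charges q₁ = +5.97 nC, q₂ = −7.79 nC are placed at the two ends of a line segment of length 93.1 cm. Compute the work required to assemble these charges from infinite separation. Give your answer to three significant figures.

The work to assemble the configuration equals its total potential energy, U = Σ kqᵢqⱼ/rᵢⱼ over all pairs.
The separation is r = 0.931 m.
U = (-4.49×10⁻⁷) = -4.49×10⁻⁷ J.

-4.49×10⁻⁷ J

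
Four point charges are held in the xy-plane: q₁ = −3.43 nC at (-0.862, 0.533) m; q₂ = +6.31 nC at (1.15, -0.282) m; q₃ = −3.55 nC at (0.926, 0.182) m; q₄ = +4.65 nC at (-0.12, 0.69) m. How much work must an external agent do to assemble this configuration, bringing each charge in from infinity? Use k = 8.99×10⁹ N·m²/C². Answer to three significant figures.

-5.72×10⁻⁷ J

The work to assemble the configuration equals its total potential energy, U = Σ kqᵢqⱼ/rᵢⱼ over all pairs.
Pair separations: r₁₂ = 2.17 m, r₁₃ = 1.82 m, r₁₄ = 0.758 m, r₂₃ = 0.515 m, r₂₄ = 1.60 m, r₃₄ = 1.16 m.
Summing all 6 pair terms gives U = -5.72×10⁻⁷ J.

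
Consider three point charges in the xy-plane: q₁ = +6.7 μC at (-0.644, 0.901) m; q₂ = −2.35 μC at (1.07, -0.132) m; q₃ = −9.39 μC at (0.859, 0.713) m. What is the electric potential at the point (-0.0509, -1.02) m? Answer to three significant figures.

The total potential is the scalar sum of each charge's contribution, V = Σ kqᵢ/rᵢ.
Distances from the field point to each charge: r₁ = 2.01 m, r₂ = 1.43 m, r₃ = 1.96 m.
V = k[(6.70×10⁻⁶)/(2.01) + (-2.35×10⁻⁶)/(1.43) + (-9.39×10⁻⁶)/(1.96)] = -2.79×10⁴ V.

-2.79×10⁴ V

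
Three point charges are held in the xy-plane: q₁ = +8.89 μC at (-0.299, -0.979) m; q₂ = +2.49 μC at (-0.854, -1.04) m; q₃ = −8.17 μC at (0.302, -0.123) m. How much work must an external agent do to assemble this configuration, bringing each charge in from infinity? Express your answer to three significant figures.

The assembly work is the sum of pairwise potential energies, U = Σ_{i<j} kqᵢqⱼ/rᵢⱼ.
Pair separations: r₁₂ = 0.558 m, r₁₃ = 1.05 m, r₂₃ = 1.48 m.
U = (0.356) + (-0.624) + (-0.124) = -0.392 J.

-0.392 J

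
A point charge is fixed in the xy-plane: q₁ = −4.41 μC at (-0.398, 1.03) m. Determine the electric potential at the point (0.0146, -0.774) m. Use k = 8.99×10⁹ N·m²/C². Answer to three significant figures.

-2.14×10⁴ V

The total potential is the scalar sum of each charge's contribution, V = Σ kqᵢ/rᵢ.
Distances from the field point to each charge: r₁ = 1.85 m.
V = k[(-4.41×10⁻⁶)/(1.85)] = -2.14×10⁴ V.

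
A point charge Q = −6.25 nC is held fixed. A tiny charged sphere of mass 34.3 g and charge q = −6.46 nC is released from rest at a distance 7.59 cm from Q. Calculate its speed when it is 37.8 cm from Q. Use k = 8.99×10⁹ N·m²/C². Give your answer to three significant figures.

Only the electrostatic force acts, so mechanical energy is conserved: ½mv² = U₁ − U₂ = kQq(1/r₁ − 1/r₂).
U₁ − U₂ = (8.99×10⁹ N·m²/C²)(-6.25×10⁻⁹ C)(-6.46×10⁻⁹ C)(1/0.0759 − 1/0.378) = 3.82×10⁻⁶ J.
v = √(2·3.82×10⁻⁶/0.0343) = 0.0149 m/s.

0.0149 m/s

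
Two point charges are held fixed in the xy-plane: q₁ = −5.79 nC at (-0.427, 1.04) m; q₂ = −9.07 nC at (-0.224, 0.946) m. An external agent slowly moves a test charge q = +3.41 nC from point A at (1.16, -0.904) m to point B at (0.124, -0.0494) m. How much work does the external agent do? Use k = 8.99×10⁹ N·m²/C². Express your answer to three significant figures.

-2.18×10⁻⁷ J

For quasistatic motion the external work equals the change in potential energy: W_ext = qΔV = q(V_B − V_A).
At A: distances to the source charges are 2.51 m, 2.31 m; V_A = Σ kqᵢ/rᵢ = -56.0 V.
At B: distances to the source charges are 1.22 m, 1.05 m; V_B = Σ kqᵢ/rᵢ = -120 V.
ΔV = V_B − V_A = -63.9 V.
W_ext = qΔV = (3.41×10⁻⁹ C)(-63.9 V) = -2.18×10⁻⁷ J.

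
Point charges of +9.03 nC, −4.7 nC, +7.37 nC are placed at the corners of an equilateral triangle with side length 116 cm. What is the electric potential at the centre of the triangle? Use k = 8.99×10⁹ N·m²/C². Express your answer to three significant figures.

157 V

The total potential is the scalar sum of each charge's contribution, V = Σ kqᵢ/rᵢ.
The distance from each vertex to the centroid is a/√3 = 0.670 m.
V = k[(9.03×10⁻⁹)/(0.670) + (-4.70×10⁻⁹)/(0.670) + (7.37×10⁻⁹)/(0.670)] = 157 V.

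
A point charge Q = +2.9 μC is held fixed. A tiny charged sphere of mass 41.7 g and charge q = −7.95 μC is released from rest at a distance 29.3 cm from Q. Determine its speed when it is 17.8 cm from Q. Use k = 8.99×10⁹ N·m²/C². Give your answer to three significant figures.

Only the electrostatic force acts, so mechanical energy is conserved: ½mv² = U₁ − U₂ = kQq(1/r₁ − 1/r₂).
U₁ − U₂ = (8.99×10⁹ N·m²/C²)(2.90×10⁻⁶ C)(-7.95×10⁻⁶ C)(1/0.293 − 1/0.178) = 0.457 J.
v = √(2·0.457/0.0417) = 4.68 m/s.

4.68 m/s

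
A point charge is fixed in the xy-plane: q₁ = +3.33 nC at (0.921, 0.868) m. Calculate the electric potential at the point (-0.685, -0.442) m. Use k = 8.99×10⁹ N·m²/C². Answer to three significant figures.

14.4 V

The total potential is the scalar sum of each charge's contribution, V = Σ kqᵢ/rᵢ.
Distances from the field point to each charge: r₁ = 2.07 m.
V = k[(3.33×10⁻⁹)/(2.07)] = 14.4 V.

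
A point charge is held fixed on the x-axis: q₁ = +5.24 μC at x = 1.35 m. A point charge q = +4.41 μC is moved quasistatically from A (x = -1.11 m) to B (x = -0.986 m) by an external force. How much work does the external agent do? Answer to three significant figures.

For quasistatic motion the external work equals the change in potential energy: W_ext = qΔV = q(V_B − V_A).
At A: distance to the source charge is 2.46 m; V_A = kq₁/r = 1.91×10⁴ V.
At B: distance to the source charge is 2.34 m; V_B = kq₁/r = 2.02×10⁴ V.
ΔV = V_B − V_A = 1020 V.
W_ext = qΔV = (4.41×10⁻⁶ C)(1020 V) = 4.48×10⁻³ J.

4.48×10⁻³ J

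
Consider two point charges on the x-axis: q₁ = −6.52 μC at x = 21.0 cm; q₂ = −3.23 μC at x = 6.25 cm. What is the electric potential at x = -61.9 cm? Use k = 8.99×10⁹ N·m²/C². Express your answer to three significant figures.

-1.13×10⁵ V

The total potential is the scalar sum of each charge's contribution, V = Σ kqᵢ/rᵢ.
Distances from the field point to each charge: r₁ = 0.829 m, r₂ = 0.681 m.
V = k[(-6.52×10⁻⁶)/(0.829) + (-3.23×10⁻⁶)/(0.681)] = -1.13×10⁵ V.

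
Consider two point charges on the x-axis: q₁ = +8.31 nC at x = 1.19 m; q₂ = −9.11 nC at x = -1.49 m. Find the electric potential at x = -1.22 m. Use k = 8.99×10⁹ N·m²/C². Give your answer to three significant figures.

-272 V

Electric potential is a scalar, so the contributions from each charge add algebraically: V = Σ kqᵢ/rᵢ.
Distances from the field point to each charge: r₁ = 2.41 m, r₂ = 0.270 m.
V = k[(8.31×10⁻⁹)/(2.41) + (-9.11×10⁻⁹)/(0.270)] = -272 V.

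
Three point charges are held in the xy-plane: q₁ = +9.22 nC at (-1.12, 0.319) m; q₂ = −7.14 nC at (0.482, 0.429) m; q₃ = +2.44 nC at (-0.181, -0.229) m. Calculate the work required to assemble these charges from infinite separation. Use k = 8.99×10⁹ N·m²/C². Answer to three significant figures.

The work to assemble the configuration equals its total potential energy, U = Σ kqᵢqⱼ/rᵢⱼ over all pairs.
Pair separations: r₁₂ = 1.61 m, r₁₃ = 1.09 m, r₂₃ = 0.934 m.
U = (-3.69×10⁻⁷) + (1.86×10⁻⁷) + (-1.68×10⁻⁷) = -3.50×10⁻⁷ J.

-3.50×10⁻⁷ J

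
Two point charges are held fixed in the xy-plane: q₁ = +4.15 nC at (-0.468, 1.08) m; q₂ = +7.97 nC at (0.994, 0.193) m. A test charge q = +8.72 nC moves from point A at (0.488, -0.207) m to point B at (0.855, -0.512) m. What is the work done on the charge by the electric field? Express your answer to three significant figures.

The work done by the electric force is W_field = −ΔU = −q(V_B − V_A) = q(V_A − V_B).
At A: distances to the source charges are 1.60 m, 0.645 m; V_A = Σ kqᵢ/rᵢ = 134 V.
At B: distances to the source charges are 2.07 m, 0.719 m; V_B = Σ kqᵢ/rᵢ = 118 V.
ΔV = V_B − V_A = -16.6 V.
W_field = −qΔV = −(8.72×10⁻⁹ C)(-16.6 V) = 1.45×10⁻⁷ J.

1.45×10⁻⁷ J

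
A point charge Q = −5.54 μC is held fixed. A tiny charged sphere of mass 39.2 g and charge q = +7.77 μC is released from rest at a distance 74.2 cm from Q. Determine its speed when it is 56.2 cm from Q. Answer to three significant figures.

2.92 m/s

Only the electrostatic force acts, so mechanical energy is conserved: ½mv² = U₁ − U₂ = kQq(1/r₁ − 1/r₂).
U₁ − U₂ = (8.99×10⁹ N·m²/C²)(-5.54×10⁻⁶ C)(7.77×10⁻⁶ C)(1/0.742 − 1/0.562) = 0.167 J.
v = √(2·0.167/0.0392) = 2.92 m/s.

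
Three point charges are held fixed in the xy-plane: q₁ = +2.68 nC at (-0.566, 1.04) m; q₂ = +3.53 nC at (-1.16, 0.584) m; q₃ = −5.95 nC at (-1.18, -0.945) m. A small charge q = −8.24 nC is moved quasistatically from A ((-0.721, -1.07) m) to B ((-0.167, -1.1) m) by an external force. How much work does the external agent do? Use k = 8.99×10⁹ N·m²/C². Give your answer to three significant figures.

-4.75×10⁻⁷ J

For quasistatic motion the external work equals the change in potential energy: W_ext = qΔV = q(V_B − V_A).
At A: distances to the source charges are 2.12 m, 1.71 m, 0.476 m; V_A = Σ kqᵢ/rᵢ = -82.5 V.
At B: distances to the source charges are 2.18 m, 1.95 m, 1.02 m; V_B = Σ kqᵢ/rᵢ = -24.9 V.
ΔV = V_B − V_A = 57.6 V.
W_ext = qΔV = (-8.24×10⁻⁹ C)(57.6 V) = -4.75×10⁻⁷ J.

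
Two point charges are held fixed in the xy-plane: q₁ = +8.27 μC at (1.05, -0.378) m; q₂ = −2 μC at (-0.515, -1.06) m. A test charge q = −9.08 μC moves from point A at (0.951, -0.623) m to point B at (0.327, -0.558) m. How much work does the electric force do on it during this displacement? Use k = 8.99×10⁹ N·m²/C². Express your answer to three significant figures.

The work done by the electric force is W_field = −ΔU = −q(V_B − V_A) = q(V_A − V_B).
At A: distances to the source charges are 0.264 m, 1.53 m; V_A = Σ kqᵢ/rᵢ = 2.70×10⁵ V.
At B: distances to the source charges are 0.745 m, 0.980 m; V_B = Σ kqᵢ/rᵢ = 8.14×10⁴ V.
ΔV = V_B − V_A = -1.88×10⁵ V.
W_field = −qΔV = −(-9.08×10⁻⁶ C)(-1.88×10⁵ V) = -1.71 J.

-1.71 J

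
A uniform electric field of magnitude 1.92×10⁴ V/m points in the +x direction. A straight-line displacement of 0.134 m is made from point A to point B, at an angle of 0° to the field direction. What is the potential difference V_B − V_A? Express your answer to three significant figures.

-2570 V

Only the component of displacement along E changes the potential: ΔV = −E·d·cosθ.
ΔV = −(1.92×10⁴ V/m)(0.134 m)cos0° = -2570 V.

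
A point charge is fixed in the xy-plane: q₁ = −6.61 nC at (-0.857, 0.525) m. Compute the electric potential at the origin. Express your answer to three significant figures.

-59.1 V

The total potential is the scalar sum of each charge's contribution, V = Σ kqᵢ/rᵢ.
Distances from the field point to each charge: r₁ = 1.01 m.
V = k[(-6.61×10⁻⁹)/(1.01)] = -59.1 V.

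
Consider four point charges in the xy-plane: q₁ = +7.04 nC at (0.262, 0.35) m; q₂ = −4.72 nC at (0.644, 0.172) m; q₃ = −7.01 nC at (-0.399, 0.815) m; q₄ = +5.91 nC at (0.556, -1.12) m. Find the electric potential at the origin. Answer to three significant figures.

54.1 V

Electric potential is a scalar, so the contributions from each charge add algebraically: V = Σ kqᵢ/rᵢ.
Distances from the field point to each charge: r₁ = 0.437 m, r₂ = 0.667 m, r₃ = 0.907 m, r₄ = 1.25 m.
V = k[(7.04×10⁻⁹)/(0.437) + (-4.72×10⁻⁹)/(0.667) + (-7.01×10⁻⁹)/(0.907) + (5.91×10⁻⁹)/(1.25)] = 54.1 V.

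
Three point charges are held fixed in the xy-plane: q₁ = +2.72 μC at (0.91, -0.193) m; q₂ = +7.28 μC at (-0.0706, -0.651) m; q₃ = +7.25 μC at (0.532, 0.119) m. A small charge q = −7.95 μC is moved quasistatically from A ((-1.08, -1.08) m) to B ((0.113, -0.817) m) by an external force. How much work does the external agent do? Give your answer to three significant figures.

For quasistatic motion the external work equals the change in potential energy: W_ext = qΔV = q(V_B − V_A).
At A: distances to the source charges are 2.18 m, 1.10 m, 2.01 m; V_A = Σ kqᵢ/rᵢ = 1.03×10⁵ V.
At B: distances to the source charges are 1.01 m, 0.248 m, 1.03 m; V_B = Σ kqᵢ/rᵢ = 3.52×10⁵ V.
ΔV = V_B − V_A = 2.49×10⁵ V.
W_ext = qΔV = (-7.95×10⁻⁶ C)(2.49×10⁵ V) = -1.98 J.

-1.98 J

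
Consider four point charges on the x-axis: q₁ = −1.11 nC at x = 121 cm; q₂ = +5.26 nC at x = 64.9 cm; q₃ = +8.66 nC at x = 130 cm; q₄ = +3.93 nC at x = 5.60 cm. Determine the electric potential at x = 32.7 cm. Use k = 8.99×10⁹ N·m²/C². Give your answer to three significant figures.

346 V

The total potential is the scalar sum of each charge's contribution, V = Σ kqᵢ/rᵢ.
Distances from the field point to each charge: r₁ = 0.883 m, r₂ = 0.322 m, r₃ = 0.973 m, r₄ = 0.271 m.
V = k[(-1.11×10⁻⁹)/(0.883) + (5.26×10⁻⁹)/(0.322) + (8.66×10⁻⁹)/(0.973) + (3.93×10⁻⁹)/(0.271)] = 346 V.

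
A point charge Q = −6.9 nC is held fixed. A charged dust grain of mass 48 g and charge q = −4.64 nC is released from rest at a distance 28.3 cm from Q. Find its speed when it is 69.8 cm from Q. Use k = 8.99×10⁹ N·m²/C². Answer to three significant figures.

5.02×10⁻³ m/s

Only the electrostatic force acts, so mechanical energy is conserved: ½mv² = U₁ − U₂ = kQq(1/r₁ − 1/r₂).
U₁ − U₂ = (8.99×10⁹ N·m²/C²)(-6.90×10⁻⁹ C)(-4.64×10⁻⁹ C)(1/0.283 − 1/0.698) = 6.05×10⁻⁷ J.
v = √(2·6.05×10⁻⁷/0.0480) = 5.02×10⁻³ m/s.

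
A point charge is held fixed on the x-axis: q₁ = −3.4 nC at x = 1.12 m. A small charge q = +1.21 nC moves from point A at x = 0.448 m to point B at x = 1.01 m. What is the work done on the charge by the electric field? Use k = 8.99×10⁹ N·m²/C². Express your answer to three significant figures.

2.81×10⁻⁷ J

The work done by the electric force is W_field = −ΔU = −q(V_B − V_A) = q(V_A − V_B).
At A: distance to the source charge is 0.672 m; V_A = kq₁/r = -45.5 V.
At B: distance to the source charge is 0.110 m; V_B = kq₁/r = -278 V.
ΔV = V_B − V_A = -232 V.
W_field = −qΔV = −(1.21×10⁻⁹ C)(-232 V) = 2.81×10⁻⁷ J.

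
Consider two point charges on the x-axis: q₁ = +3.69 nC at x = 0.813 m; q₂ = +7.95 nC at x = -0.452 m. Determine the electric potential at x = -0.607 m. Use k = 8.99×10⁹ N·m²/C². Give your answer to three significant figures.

484 V

Electric potential is a scalar, so the contributions from each charge add algebraically: V = Σ kqᵢ/rᵢ.
Distances from the field point to each charge: r₁ = 1.42 m, r₂ = 0.155 m.
V = k[(3.69×10⁻⁹)/(1.42) + (7.95×10⁻⁹)/(0.155)] = 484 V.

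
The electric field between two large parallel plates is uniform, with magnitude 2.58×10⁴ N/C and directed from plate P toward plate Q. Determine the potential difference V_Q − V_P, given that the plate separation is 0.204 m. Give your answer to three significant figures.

In a uniform field, potential decreases in the direction of E: ΔV = −E·d for a displacement d parallel to E.
Going from P to Q is a displacement of 0.204 m along the field, so V_Q − V_P = −Ed = -5260 V.

-5260 V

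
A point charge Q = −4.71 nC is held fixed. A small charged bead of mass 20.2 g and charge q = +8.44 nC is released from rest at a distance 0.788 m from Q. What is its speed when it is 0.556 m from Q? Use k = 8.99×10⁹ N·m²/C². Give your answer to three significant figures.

Only the electrostatic force acts, so mechanical energy is conserved: ½mv² = U₁ − U₂ = kQq(1/r₁ − 1/r₂).
U₁ − U₂ = (8.99×10⁹ N·m²/C²)(-4.71×10⁻⁹ C)(8.44×10⁻⁹ C)(1/0.788 − 1/0.556) = 1.89×10⁻⁷ J.
v = √(2·1.89×10⁻⁷/0.0202) = 4.33×10⁻³ m/s.

4.33×10⁻³ m/s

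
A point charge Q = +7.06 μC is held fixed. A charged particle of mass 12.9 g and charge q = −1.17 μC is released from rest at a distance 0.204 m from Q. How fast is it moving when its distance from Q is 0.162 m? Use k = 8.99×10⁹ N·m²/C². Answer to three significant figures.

Only the electrostatic force acts, so mechanical energy is conserved: ½mv² = U₁ − U₂ = kQq(1/r₁ − 1/r₂).
U₁ − U₂ = (8.99×10⁹ N·m²/C²)(7.06×10⁻⁶ C)(-1.17×10⁻⁶ C)(1/0.204 − 1/0.162) = 0.0944 J.
v = √(2·0.0944/0.0129) = 3.83 m/s.

3.83 m/s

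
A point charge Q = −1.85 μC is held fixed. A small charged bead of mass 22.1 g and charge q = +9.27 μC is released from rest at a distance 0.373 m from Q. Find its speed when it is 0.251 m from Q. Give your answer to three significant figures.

Only the electrostatic force acts, so mechanical energy is conserved: ½mv² = U₁ − U₂ = kQq(1/r₁ − 1/r₂).
U₁ − U₂ = (8.99×10⁹ N·m²/C²)(-1.85×10⁻⁶ C)(9.27×10⁻⁶ C)(1/0.373 − 1/0.251) = 0.201 J.
v = √(2·0.201/0.0221) = 4.26 m/s.

4.26 m/s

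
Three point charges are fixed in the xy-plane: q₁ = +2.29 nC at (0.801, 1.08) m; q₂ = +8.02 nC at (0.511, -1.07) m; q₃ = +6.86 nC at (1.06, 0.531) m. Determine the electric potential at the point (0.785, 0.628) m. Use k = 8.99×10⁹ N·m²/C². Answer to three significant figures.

Electric potential is a scalar, so the contributions from each charge add algebraically: V = Σ kqᵢ/rᵢ.
Distances from the field point to each charge: r₁ = 0.452 m, r₂ = 1.72 m, r₃ = 0.292 m.
V = k[(2.29×10⁻⁹)/(0.452) + (8.02×10⁻⁹)/(1.72) + (6.86×10⁻⁹)/(0.292)] = 299 V.

299 V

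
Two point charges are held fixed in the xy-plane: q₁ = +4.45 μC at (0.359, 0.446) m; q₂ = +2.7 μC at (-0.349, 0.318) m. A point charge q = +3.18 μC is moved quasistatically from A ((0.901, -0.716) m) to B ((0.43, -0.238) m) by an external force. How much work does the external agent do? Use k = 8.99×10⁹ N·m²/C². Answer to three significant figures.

0.119 J

For quasistatic motion the external work equals the change in potential energy: W_ext = qΔV = q(V_B − V_A).
At A: distances to the source charges are 1.28 m, 1.62 m; V_A = Σ kqᵢ/rᵢ = 4.62×10⁴ V.
At B: distances to the source charges are 0.688 m, 0.957 m; V_B = Σ kqᵢ/rᵢ = 8.35×10⁴ V.
ΔV = V_B − V_A = 3.74×10⁴ V.
W_ext = qΔV = (3.18×10⁻⁶ C)(3.74×10⁴ V) = 0.119 J.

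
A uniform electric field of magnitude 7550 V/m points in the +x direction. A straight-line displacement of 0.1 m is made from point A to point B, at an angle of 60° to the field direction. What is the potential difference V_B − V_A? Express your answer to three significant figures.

Only the component of displacement along E changes the potential: ΔV = −E·d·cosθ.
ΔV = −(7550 V/m)(0.100 m)cos60° = -378 V.

-378 V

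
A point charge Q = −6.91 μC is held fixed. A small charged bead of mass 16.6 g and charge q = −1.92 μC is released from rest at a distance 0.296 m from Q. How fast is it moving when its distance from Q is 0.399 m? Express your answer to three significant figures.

Only the electrostatic force acts, so mechanical energy is conserved: ½mv² = U₁ − U₂ = kQq(1/r₁ − 1/r₂).
U₁ − U₂ = (8.99×10⁹ N·m²/C²)(-6.91×10⁻⁶ C)(-1.92×10⁻⁶ C)(1/0.296 − 1/0.399) = 0.104 J.
v = √(2·0.104/0.0166) = 3.54 m/s.

3.54 m/s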